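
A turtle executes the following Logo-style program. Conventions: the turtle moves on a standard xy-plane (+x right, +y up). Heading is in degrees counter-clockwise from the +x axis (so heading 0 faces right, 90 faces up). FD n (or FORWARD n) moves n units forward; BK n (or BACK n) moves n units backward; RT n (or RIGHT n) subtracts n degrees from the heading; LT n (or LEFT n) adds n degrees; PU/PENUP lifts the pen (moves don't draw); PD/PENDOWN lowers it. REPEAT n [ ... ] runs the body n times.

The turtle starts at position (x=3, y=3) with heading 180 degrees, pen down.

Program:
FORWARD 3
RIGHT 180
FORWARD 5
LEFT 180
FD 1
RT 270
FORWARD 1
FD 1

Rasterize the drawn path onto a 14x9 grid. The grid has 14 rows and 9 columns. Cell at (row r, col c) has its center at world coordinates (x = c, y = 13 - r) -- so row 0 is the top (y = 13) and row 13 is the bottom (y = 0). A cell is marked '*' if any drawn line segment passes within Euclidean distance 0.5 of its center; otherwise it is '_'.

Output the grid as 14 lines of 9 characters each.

Answer: _________
_________
_________
_________
_________
_________
_________
_________
_________
_________
******___
____*____
____*____
_________

Derivation:
Segment 0: (3,3) -> (0,3)
Segment 1: (0,3) -> (5,3)
Segment 2: (5,3) -> (4,3)
Segment 3: (4,3) -> (4,2)
Segment 4: (4,2) -> (4,1)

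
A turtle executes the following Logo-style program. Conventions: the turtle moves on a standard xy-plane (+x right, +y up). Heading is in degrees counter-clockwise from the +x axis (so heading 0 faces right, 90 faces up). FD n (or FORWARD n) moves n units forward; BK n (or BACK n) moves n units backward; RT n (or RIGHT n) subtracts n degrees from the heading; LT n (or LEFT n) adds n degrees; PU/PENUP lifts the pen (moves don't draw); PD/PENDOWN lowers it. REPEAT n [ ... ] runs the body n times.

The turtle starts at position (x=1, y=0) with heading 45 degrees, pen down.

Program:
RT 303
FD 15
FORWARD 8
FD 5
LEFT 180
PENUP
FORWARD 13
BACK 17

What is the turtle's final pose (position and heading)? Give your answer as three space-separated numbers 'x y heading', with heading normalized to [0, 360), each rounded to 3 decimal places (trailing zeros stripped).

Answer: -5.653 31.301 282

Derivation:
Executing turtle program step by step:
Start: pos=(1,0), heading=45, pen down
RT 303: heading 45 -> 102
FD 15: (1,0) -> (-2.119,14.672) [heading=102, draw]
FD 8: (-2.119,14.672) -> (-3.782,22.497) [heading=102, draw]
FD 5: (-3.782,22.497) -> (-4.822,27.388) [heading=102, draw]
LT 180: heading 102 -> 282
PU: pen up
FD 13: (-4.822,27.388) -> (-2.119,14.672) [heading=282, move]
BK 17: (-2.119,14.672) -> (-5.653,31.301) [heading=282, move]
Final: pos=(-5.653,31.301), heading=282, 3 segment(s) drawn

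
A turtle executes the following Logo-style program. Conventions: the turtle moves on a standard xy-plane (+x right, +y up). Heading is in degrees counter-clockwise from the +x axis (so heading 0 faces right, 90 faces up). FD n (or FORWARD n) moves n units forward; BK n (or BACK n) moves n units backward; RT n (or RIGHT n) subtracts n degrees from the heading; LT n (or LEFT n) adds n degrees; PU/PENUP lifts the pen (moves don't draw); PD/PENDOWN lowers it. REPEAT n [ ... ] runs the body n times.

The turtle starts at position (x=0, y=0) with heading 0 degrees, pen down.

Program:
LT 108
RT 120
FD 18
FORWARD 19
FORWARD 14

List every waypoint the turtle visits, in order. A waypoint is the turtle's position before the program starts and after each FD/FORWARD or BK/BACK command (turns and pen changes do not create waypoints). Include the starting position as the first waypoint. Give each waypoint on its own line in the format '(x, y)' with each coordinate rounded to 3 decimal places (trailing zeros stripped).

Answer: (0, 0)
(17.607, -3.742)
(36.191, -7.693)
(49.886, -10.603)

Derivation:
Executing turtle program step by step:
Start: pos=(0,0), heading=0, pen down
LT 108: heading 0 -> 108
RT 120: heading 108 -> 348
FD 18: (0,0) -> (17.607,-3.742) [heading=348, draw]
FD 19: (17.607,-3.742) -> (36.191,-7.693) [heading=348, draw]
FD 14: (36.191,-7.693) -> (49.886,-10.603) [heading=348, draw]
Final: pos=(49.886,-10.603), heading=348, 3 segment(s) drawn
Waypoints (4 total):
(0, 0)
(17.607, -3.742)
(36.191, -7.693)
(49.886, -10.603)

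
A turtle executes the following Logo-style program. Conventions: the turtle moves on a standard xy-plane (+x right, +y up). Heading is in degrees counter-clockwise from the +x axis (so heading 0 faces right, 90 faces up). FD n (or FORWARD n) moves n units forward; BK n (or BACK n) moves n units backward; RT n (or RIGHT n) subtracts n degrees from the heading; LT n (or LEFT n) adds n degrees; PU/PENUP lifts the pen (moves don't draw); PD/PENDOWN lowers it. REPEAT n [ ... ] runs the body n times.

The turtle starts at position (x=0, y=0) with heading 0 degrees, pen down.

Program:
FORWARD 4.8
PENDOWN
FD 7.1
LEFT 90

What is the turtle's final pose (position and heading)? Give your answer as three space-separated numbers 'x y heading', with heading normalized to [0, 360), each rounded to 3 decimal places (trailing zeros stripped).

Executing turtle program step by step:
Start: pos=(0,0), heading=0, pen down
FD 4.8: (0,0) -> (4.8,0) [heading=0, draw]
PD: pen down
FD 7.1: (4.8,0) -> (11.9,0) [heading=0, draw]
LT 90: heading 0 -> 90
Final: pos=(11.9,0), heading=90, 2 segment(s) drawn

Answer: 11.9 0 90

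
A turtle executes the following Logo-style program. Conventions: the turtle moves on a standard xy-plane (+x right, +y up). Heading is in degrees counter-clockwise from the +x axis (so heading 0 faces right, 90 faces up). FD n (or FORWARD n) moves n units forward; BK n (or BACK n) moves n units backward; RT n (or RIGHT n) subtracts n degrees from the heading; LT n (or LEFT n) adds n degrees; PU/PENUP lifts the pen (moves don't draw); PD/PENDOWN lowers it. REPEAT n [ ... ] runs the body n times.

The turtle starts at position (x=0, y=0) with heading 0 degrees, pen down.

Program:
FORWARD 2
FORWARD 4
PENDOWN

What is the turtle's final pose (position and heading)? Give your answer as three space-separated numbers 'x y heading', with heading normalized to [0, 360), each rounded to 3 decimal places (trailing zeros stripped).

Answer: 6 0 0

Derivation:
Executing turtle program step by step:
Start: pos=(0,0), heading=0, pen down
FD 2: (0,0) -> (2,0) [heading=0, draw]
FD 4: (2,0) -> (6,0) [heading=0, draw]
PD: pen down
Final: pos=(6,0), heading=0, 2 segment(s) drawn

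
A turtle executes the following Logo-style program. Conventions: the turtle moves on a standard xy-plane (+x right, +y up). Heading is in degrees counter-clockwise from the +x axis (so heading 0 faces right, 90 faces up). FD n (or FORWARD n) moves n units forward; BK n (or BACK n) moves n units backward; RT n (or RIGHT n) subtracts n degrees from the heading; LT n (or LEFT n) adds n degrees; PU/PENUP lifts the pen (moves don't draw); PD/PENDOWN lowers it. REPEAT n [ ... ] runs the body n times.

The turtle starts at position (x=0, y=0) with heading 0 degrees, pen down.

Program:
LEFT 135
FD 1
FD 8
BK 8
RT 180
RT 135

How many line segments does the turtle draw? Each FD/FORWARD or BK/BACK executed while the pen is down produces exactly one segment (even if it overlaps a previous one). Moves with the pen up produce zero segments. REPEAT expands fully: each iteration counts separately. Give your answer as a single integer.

Answer: 3

Derivation:
Executing turtle program step by step:
Start: pos=(0,0), heading=0, pen down
LT 135: heading 0 -> 135
FD 1: (0,0) -> (-0.707,0.707) [heading=135, draw]
FD 8: (-0.707,0.707) -> (-6.364,6.364) [heading=135, draw]
BK 8: (-6.364,6.364) -> (-0.707,0.707) [heading=135, draw]
RT 180: heading 135 -> 315
RT 135: heading 315 -> 180
Final: pos=(-0.707,0.707), heading=180, 3 segment(s) drawn
Segments drawn: 3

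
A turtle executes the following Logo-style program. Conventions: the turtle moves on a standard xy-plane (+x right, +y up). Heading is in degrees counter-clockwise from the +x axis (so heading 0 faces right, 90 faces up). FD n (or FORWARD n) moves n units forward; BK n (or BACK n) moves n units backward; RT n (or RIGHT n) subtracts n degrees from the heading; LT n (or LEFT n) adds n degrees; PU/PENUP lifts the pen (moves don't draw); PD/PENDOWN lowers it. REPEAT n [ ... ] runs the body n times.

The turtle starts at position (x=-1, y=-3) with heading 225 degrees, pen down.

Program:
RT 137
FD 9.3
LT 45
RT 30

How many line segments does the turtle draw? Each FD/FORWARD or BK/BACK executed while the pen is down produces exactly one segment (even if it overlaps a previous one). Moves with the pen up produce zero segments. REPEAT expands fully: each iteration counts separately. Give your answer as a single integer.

Executing turtle program step by step:
Start: pos=(-1,-3), heading=225, pen down
RT 137: heading 225 -> 88
FD 9.3: (-1,-3) -> (-0.675,6.294) [heading=88, draw]
LT 45: heading 88 -> 133
RT 30: heading 133 -> 103
Final: pos=(-0.675,6.294), heading=103, 1 segment(s) drawn
Segments drawn: 1

Answer: 1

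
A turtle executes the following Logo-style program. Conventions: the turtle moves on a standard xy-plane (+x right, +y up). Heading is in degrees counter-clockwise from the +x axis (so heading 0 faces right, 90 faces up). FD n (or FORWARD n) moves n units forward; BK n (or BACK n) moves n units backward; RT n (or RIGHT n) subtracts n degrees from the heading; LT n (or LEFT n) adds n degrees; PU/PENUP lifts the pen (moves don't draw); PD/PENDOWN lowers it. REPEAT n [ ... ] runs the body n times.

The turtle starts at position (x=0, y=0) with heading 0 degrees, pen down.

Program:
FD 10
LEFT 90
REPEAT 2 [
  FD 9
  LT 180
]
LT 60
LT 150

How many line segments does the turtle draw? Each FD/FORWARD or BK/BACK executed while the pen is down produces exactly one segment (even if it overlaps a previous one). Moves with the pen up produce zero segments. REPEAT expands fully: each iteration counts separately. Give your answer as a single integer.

Executing turtle program step by step:
Start: pos=(0,0), heading=0, pen down
FD 10: (0,0) -> (10,0) [heading=0, draw]
LT 90: heading 0 -> 90
REPEAT 2 [
  -- iteration 1/2 --
  FD 9: (10,0) -> (10,9) [heading=90, draw]
  LT 180: heading 90 -> 270
  -- iteration 2/2 --
  FD 9: (10,9) -> (10,0) [heading=270, draw]
  LT 180: heading 270 -> 90
]
LT 60: heading 90 -> 150
LT 150: heading 150 -> 300
Final: pos=(10,0), heading=300, 3 segment(s) drawn
Segments drawn: 3

Answer: 3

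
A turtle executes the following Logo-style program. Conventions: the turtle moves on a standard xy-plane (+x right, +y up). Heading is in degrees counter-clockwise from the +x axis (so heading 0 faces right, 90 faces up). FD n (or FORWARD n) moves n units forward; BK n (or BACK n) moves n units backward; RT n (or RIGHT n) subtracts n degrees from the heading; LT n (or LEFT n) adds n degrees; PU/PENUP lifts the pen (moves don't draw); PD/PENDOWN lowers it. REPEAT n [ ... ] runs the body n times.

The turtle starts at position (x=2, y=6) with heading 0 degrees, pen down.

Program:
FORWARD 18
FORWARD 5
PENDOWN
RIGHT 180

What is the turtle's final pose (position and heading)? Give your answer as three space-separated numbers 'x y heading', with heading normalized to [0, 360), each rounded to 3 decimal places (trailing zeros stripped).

Answer: 25 6 180

Derivation:
Executing turtle program step by step:
Start: pos=(2,6), heading=0, pen down
FD 18: (2,6) -> (20,6) [heading=0, draw]
FD 5: (20,6) -> (25,6) [heading=0, draw]
PD: pen down
RT 180: heading 0 -> 180
Final: pos=(25,6), heading=180, 2 segment(s) drawn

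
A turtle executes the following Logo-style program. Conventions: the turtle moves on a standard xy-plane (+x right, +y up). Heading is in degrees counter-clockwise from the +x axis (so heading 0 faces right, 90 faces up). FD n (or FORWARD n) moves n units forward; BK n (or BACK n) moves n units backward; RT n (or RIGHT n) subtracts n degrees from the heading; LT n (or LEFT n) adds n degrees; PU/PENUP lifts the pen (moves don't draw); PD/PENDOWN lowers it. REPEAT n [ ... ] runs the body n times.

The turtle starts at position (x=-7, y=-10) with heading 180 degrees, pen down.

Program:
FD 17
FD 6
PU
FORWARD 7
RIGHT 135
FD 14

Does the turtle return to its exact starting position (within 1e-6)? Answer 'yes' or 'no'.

Executing turtle program step by step:
Start: pos=(-7,-10), heading=180, pen down
FD 17: (-7,-10) -> (-24,-10) [heading=180, draw]
FD 6: (-24,-10) -> (-30,-10) [heading=180, draw]
PU: pen up
FD 7: (-30,-10) -> (-37,-10) [heading=180, move]
RT 135: heading 180 -> 45
FD 14: (-37,-10) -> (-27.101,-0.101) [heading=45, move]
Final: pos=(-27.101,-0.101), heading=45, 2 segment(s) drawn

Start position: (-7, -10)
Final position: (-27.101, -0.101)
Distance = 22.406; >= 1e-6 -> NOT closed

Answer: no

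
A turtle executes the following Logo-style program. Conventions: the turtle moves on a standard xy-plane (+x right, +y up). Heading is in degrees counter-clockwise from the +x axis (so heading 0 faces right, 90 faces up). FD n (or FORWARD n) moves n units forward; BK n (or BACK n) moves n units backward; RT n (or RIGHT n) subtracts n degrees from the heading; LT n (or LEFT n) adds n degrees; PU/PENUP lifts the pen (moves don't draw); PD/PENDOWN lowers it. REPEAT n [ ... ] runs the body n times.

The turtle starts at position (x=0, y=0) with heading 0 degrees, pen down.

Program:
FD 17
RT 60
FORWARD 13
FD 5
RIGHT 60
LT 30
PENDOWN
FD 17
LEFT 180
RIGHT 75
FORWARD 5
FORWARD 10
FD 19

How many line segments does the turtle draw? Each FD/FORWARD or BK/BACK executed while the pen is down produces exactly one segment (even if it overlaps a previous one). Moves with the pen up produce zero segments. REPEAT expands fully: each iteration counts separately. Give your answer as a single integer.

Executing turtle program step by step:
Start: pos=(0,0), heading=0, pen down
FD 17: (0,0) -> (17,0) [heading=0, draw]
RT 60: heading 0 -> 300
FD 13: (17,0) -> (23.5,-11.258) [heading=300, draw]
FD 5: (23.5,-11.258) -> (26,-15.588) [heading=300, draw]
RT 60: heading 300 -> 240
LT 30: heading 240 -> 270
PD: pen down
FD 17: (26,-15.588) -> (26,-32.588) [heading=270, draw]
LT 180: heading 270 -> 90
RT 75: heading 90 -> 15
FD 5: (26,-32.588) -> (30.83,-31.294) [heading=15, draw]
FD 10: (30.83,-31.294) -> (40.489,-28.706) [heading=15, draw]
FD 19: (40.489,-28.706) -> (58.841,-23.789) [heading=15, draw]
Final: pos=(58.841,-23.789), heading=15, 7 segment(s) drawn
Segments drawn: 7

Answer: 7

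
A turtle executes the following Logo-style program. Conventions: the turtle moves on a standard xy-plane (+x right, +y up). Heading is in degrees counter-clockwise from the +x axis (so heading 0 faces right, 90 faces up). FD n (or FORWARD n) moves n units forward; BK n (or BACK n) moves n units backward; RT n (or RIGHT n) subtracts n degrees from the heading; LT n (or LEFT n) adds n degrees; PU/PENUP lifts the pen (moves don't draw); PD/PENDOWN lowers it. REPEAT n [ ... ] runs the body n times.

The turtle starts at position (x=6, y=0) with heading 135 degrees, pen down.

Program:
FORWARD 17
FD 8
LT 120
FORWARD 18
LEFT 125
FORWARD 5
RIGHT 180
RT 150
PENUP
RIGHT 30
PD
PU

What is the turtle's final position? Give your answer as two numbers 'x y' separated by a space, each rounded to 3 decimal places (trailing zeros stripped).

Answer: -11.638 2.001

Derivation:
Executing turtle program step by step:
Start: pos=(6,0), heading=135, pen down
FD 17: (6,0) -> (-6.021,12.021) [heading=135, draw]
FD 8: (-6.021,12.021) -> (-11.678,17.678) [heading=135, draw]
LT 120: heading 135 -> 255
FD 18: (-11.678,17.678) -> (-16.336,0.291) [heading=255, draw]
LT 125: heading 255 -> 20
FD 5: (-16.336,0.291) -> (-11.638,2.001) [heading=20, draw]
RT 180: heading 20 -> 200
RT 150: heading 200 -> 50
PU: pen up
RT 30: heading 50 -> 20
PD: pen down
PU: pen up
Final: pos=(-11.638,2.001), heading=20, 4 segment(s) drawn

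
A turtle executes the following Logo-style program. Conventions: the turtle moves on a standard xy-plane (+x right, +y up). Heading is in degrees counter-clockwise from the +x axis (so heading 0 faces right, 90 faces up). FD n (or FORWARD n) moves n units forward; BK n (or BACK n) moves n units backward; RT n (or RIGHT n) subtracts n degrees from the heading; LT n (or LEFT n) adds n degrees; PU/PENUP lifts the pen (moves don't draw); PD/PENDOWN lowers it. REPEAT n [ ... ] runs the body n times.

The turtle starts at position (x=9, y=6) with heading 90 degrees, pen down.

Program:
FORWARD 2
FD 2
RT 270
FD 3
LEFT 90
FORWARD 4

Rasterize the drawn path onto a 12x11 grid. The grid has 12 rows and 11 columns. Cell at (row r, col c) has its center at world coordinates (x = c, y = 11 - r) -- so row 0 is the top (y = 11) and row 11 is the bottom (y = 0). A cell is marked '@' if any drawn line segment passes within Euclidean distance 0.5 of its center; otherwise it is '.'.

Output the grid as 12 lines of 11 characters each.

Segment 0: (9,6) -> (9,8)
Segment 1: (9,8) -> (9,10)
Segment 2: (9,10) -> (6,10)
Segment 3: (6,10) -> (6,6)

Answer: ...........
......@@@@.
......@..@.
......@..@.
......@..@.
......@..@.
...........
...........
...........
...........
...........
...........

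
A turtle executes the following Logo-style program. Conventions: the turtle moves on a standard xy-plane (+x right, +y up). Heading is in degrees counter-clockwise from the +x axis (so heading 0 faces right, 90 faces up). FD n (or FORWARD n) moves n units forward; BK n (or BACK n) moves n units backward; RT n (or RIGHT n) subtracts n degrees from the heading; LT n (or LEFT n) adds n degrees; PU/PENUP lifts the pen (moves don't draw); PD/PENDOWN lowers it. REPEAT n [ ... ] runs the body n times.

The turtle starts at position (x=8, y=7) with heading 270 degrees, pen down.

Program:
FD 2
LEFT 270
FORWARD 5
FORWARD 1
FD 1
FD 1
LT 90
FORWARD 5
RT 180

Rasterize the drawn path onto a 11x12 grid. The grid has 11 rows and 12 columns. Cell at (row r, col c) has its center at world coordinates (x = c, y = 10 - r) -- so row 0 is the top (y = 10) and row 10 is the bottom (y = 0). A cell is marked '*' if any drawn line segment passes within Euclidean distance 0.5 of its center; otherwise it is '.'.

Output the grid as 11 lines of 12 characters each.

Segment 0: (8,7) -> (8,5)
Segment 1: (8,5) -> (3,5)
Segment 2: (3,5) -> (2,5)
Segment 3: (2,5) -> (1,5)
Segment 4: (1,5) -> (0,5)
Segment 5: (0,5) -> (-0,0)

Answer: ............
............
............
........*...
........*...
*********...
*...........
*...........
*...........
*...........
*...........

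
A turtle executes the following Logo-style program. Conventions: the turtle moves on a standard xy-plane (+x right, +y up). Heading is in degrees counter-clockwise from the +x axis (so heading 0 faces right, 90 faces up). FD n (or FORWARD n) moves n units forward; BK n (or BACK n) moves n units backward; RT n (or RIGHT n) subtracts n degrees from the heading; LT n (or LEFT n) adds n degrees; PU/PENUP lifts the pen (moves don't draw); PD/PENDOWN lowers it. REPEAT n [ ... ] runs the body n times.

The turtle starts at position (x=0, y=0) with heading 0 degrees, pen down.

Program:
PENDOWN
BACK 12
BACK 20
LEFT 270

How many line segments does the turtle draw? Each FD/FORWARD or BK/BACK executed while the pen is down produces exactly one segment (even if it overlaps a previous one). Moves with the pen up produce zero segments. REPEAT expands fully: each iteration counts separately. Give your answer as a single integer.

Executing turtle program step by step:
Start: pos=(0,0), heading=0, pen down
PD: pen down
BK 12: (0,0) -> (-12,0) [heading=0, draw]
BK 20: (-12,0) -> (-32,0) [heading=0, draw]
LT 270: heading 0 -> 270
Final: pos=(-32,0), heading=270, 2 segment(s) drawn
Segments drawn: 2

Answer: 2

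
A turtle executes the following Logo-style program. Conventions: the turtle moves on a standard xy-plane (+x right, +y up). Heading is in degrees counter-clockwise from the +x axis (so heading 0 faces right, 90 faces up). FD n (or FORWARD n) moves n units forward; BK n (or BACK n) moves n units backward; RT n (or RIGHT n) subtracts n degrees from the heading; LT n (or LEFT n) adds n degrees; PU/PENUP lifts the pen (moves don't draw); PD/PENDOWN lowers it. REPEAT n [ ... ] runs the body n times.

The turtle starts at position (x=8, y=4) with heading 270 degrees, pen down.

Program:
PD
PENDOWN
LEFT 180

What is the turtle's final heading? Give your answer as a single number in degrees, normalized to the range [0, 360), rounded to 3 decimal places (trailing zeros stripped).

Answer: 90

Derivation:
Executing turtle program step by step:
Start: pos=(8,4), heading=270, pen down
PD: pen down
PD: pen down
LT 180: heading 270 -> 90
Final: pos=(8,4), heading=90, 0 segment(s) drawn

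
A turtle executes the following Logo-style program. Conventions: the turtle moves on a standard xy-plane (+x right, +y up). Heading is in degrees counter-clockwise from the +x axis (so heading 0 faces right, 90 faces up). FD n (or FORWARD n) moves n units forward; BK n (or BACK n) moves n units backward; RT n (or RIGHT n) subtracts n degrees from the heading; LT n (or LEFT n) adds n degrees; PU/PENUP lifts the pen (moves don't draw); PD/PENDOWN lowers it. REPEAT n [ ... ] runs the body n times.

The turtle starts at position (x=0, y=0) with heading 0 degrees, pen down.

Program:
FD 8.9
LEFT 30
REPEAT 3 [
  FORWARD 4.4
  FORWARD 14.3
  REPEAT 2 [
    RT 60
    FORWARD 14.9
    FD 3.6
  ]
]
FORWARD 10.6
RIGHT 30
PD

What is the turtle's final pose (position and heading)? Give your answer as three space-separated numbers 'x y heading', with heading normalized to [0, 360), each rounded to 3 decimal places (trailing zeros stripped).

Answer: 18.08 5.3 0

Derivation:
Executing turtle program step by step:
Start: pos=(0,0), heading=0, pen down
FD 8.9: (0,0) -> (8.9,0) [heading=0, draw]
LT 30: heading 0 -> 30
REPEAT 3 [
  -- iteration 1/3 --
  FD 4.4: (8.9,0) -> (12.711,2.2) [heading=30, draw]
  FD 14.3: (12.711,2.2) -> (25.095,9.35) [heading=30, draw]
  REPEAT 2 [
    -- iteration 1/2 --
    RT 60: heading 30 -> 330
    FD 14.9: (25.095,9.35) -> (37.998,1.9) [heading=330, draw]
    FD 3.6: (37.998,1.9) -> (41.116,0.1) [heading=330, draw]
    -- iteration 2/2 --
    RT 60: heading 330 -> 270
    FD 14.9: (41.116,0.1) -> (41.116,-14.8) [heading=270, draw]
    FD 3.6: (41.116,-14.8) -> (41.116,-18.4) [heading=270, draw]
  ]
  -- iteration 2/3 --
  FD 4.4: (41.116,-18.4) -> (41.116,-22.8) [heading=270, draw]
  FD 14.3: (41.116,-22.8) -> (41.116,-37.1) [heading=270, draw]
  REPEAT 2 [
    -- iteration 1/2 --
    RT 60: heading 270 -> 210
    FD 14.9: (41.116,-37.1) -> (28.212,-44.55) [heading=210, draw]
    FD 3.6: (28.212,-44.55) -> (25.095,-46.35) [heading=210, draw]
    -- iteration 2/2 --
    RT 60: heading 210 -> 150
    FD 14.9: (25.095,-46.35) -> (12.191,-38.9) [heading=150, draw]
    FD 3.6: (12.191,-38.9) -> (9.073,-37.1) [heading=150, draw]
  ]
  -- iteration 3/3 --
  FD 4.4: (9.073,-37.1) -> (5.263,-34.9) [heading=150, draw]
  FD 14.3: (5.263,-34.9) -> (-7.121,-27.75) [heading=150, draw]
  REPEAT 2 [
    -- iteration 1/2 --
    RT 60: heading 150 -> 90
    FD 14.9: (-7.121,-27.75) -> (-7.121,-12.85) [heading=90, draw]
    FD 3.6: (-7.121,-12.85) -> (-7.121,-9.25) [heading=90, draw]
    -- iteration 2/2 --
    RT 60: heading 90 -> 30
    FD 14.9: (-7.121,-9.25) -> (5.782,-1.8) [heading=30, draw]
    FD 3.6: (5.782,-1.8) -> (8.9,0) [heading=30, draw]
  ]
]
FD 10.6: (8.9,0) -> (18.08,5.3) [heading=30, draw]
RT 30: heading 30 -> 0
PD: pen down
Final: pos=(18.08,5.3), heading=0, 20 segment(s) drawn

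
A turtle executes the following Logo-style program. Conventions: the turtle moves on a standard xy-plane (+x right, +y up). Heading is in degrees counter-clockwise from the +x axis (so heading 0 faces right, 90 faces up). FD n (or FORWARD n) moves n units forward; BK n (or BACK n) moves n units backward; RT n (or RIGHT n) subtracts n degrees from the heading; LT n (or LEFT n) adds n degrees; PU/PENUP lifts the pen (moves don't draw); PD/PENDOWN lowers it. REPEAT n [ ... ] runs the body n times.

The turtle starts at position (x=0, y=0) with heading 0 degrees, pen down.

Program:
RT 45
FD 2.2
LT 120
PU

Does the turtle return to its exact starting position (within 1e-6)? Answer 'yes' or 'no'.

Answer: no

Derivation:
Executing turtle program step by step:
Start: pos=(0,0), heading=0, pen down
RT 45: heading 0 -> 315
FD 2.2: (0,0) -> (1.556,-1.556) [heading=315, draw]
LT 120: heading 315 -> 75
PU: pen up
Final: pos=(1.556,-1.556), heading=75, 1 segment(s) drawn

Start position: (0, 0)
Final position: (1.556, -1.556)
Distance = 2.2; >= 1e-6 -> NOT closed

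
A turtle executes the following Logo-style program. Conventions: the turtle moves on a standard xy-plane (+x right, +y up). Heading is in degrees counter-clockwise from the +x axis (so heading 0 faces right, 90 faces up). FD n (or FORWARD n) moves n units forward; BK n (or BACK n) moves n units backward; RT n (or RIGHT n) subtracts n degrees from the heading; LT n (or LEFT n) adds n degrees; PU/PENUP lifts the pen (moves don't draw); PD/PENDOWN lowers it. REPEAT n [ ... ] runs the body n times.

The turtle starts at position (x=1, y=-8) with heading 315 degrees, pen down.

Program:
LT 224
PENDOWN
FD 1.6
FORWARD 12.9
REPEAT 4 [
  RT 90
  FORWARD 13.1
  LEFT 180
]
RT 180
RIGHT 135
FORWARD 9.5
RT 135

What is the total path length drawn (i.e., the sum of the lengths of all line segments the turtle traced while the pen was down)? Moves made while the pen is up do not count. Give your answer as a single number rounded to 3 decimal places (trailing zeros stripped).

Answer: 76.4

Derivation:
Executing turtle program step by step:
Start: pos=(1,-8), heading=315, pen down
LT 224: heading 315 -> 179
PD: pen down
FD 1.6: (1,-8) -> (-0.6,-7.972) [heading=179, draw]
FD 12.9: (-0.6,-7.972) -> (-13.498,-7.747) [heading=179, draw]
REPEAT 4 [
  -- iteration 1/4 --
  RT 90: heading 179 -> 89
  FD 13.1: (-13.498,-7.747) -> (-13.269,5.351) [heading=89, draw]
  LT 180: heading 89 -> 269
  -- iteration 2/4 --
  RT 90: heading 269 -> 179
  FD 13.1: (-13.269,5.351) -> (-26.367,5.58) [heading=179, draw]
  LT 180: heading 179 -> 359
  -- iteration 3/4 --
  RT 90: heading 359 -> 269
  FD 13.1: (-26.367,5.58) -> (-26.596,-7.518) [heading=269, draw]
  LT 180: heading 269 -> 89
  -- iteration 4/4 --
  RT 90: heading 89 -> 359
  FD 13.1: (-26.596,-7.518) -> (-13.498,-7.747) [heading=359, draw]
  LT 180: heading 359 -> 179
]
RT 180: heading 179 -> 359
RT 135: heading 359 -> 224
FD 9.5: (-13.498,-7.747) -> (-20.332,-14.346) [heading=224, draw]
RT 135: heading 224 -> 89
Final: pos=(-20.332,-14.346), heading=89, 7 segment(s) drawn

Segment lengths:
  seg 1: (1,-8) -> (-0.6,-7.972), length = 1.6
  seg 2: (-0.6,-7.972) -> (-13.498,-7.747), length = 12.9
  seg 3: (-13.498,-7.747) -> (-13.269,5.351), length = 13.1
  seg 4: (-13.269,5.351) -> (-26.367,5.58), length = 13.1
  seg 5: (-26.367,5.58) -> (-26.596,-7.518), length = 13.1
  seg 6: (-26.596,-7.518) -> (-13.498,-7.747), length = 13.1
  seg 7: (-13.498,-7.747) -> (-20.332,-14.346), length = 9.5
Total = 76.4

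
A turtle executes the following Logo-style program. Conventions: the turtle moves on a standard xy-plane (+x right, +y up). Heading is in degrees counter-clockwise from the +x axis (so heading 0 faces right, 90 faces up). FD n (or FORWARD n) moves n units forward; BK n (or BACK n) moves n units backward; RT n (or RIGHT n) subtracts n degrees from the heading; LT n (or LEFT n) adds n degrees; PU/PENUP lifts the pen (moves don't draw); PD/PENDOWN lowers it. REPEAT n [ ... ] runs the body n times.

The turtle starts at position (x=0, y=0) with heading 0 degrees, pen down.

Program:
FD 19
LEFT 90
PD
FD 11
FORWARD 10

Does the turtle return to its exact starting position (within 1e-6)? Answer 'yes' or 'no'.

Executing turtle program step by step:
Start: pos=(0,0), heading=0, pen down
FD 19: (0,0) -> (19,0) [heading=0, draw]
LT 90: heading 0 -> 90
PD: pen down
FD 11: (19,0) -> (19,11) [heading=90, draw]
FD 10: (19,11) -> (19,21) [heading=90, draw]
Final: pos=(19,21), heading=90, 3 segment(s) drawn

Start position: (0, 0)
Final position: (19, 21)
Distance = 28.32; >= 1e-6 -> NOT closed

Answer: no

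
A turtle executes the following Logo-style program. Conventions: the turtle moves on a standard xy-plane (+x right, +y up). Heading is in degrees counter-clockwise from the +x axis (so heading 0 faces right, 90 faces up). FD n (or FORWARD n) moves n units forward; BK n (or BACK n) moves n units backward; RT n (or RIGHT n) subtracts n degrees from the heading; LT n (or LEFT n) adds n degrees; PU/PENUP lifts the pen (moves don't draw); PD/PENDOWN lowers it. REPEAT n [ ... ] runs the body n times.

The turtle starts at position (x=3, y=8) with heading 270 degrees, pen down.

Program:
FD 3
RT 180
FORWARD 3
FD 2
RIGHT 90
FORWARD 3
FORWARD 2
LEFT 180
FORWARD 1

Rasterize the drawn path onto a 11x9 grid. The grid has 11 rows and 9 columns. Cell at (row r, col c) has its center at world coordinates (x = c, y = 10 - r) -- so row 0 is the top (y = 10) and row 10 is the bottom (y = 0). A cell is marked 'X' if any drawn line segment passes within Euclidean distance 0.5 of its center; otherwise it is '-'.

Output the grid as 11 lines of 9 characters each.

Segment 0: (3,8) -> (3,5)
Segment 1: (3,5) -> (3,8)
Segment 2: (3,8) -> (3,10)
Segment 3: (3,10) -> (6,10)
Segment 4: (6,10) -> (8,10)
Segment 5: (8,10) -> (7,10)

Answer: ---XXXXXX
---X-----
---X-----
---X-----
---X-----
---X-----
---------
---------
---------
---------
---------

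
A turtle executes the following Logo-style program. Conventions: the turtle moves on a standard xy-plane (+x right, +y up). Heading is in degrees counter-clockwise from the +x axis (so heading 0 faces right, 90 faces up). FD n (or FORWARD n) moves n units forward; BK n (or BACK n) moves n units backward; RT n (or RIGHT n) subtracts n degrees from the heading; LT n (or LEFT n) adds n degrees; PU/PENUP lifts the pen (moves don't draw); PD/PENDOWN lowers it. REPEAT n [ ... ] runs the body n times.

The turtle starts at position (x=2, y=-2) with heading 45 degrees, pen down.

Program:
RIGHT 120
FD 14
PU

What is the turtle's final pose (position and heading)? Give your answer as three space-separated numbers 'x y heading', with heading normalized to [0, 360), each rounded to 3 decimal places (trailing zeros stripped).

Answer: 5.623 -15.523 285

Derivation:
Executing turtle program step by step:
Start: pos=(2,-2), heading=45, pen down
RT 120: heading 45 -> 285
FD 14: (2,-2) -> (5.623,-15.523) [heading=285, draw]
PU: pen up
Final: pos=(5.623,-15.523), heading=285, 1 segment(s) drawn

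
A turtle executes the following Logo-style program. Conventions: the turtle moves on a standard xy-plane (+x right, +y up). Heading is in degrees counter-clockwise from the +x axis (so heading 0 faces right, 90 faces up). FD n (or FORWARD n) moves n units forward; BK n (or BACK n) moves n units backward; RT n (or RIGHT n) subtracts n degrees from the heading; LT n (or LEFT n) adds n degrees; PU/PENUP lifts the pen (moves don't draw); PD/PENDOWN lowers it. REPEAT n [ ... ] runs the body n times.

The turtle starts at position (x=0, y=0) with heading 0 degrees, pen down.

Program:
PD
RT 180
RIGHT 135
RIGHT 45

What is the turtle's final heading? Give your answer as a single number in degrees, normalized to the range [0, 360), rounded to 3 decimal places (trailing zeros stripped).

Executing turtle program step by step:
Start: pos=(0,0), heading=0, pen down
PD: pen down
RT 180: heading 0 -> 180
RT 135: heading 180 -> 45
RT 45: heading 45 -> 0
Final: pos=(0,0), heading=0, 0 segment(s) drawn

Answer: 0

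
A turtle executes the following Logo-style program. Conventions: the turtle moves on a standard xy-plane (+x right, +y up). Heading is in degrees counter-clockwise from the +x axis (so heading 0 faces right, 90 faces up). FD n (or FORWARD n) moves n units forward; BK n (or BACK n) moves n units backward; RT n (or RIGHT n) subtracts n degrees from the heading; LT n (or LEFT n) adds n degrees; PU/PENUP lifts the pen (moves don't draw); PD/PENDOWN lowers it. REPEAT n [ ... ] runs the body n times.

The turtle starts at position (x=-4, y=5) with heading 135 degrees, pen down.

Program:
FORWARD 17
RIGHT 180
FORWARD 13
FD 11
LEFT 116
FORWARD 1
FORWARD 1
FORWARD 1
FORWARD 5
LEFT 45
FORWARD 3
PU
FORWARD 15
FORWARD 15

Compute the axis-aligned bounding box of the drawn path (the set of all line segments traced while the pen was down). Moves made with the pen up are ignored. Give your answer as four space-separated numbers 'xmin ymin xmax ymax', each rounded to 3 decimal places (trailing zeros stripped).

Answer: -16.021 0.05 3.554 17.021

Derivation:
Executing turtle program step by step:
Start: pos=(-4,5), heading=135, pen down
FD 17: (-4,5) -> (-16.021,17.021) [heading=135, draw]
RT 180: heading 135 -> 315
FD 13: (-16.021,17.021) -> (-6.828,7.828) [heading=315, draw]
FD 11: (-6.828,7.828) -> (0.95,0.05) [heading=315, draw]
LT 116: heading 315 -> 71
FD 1: (0.95,0.05) -> (1.275,0.996) [heading=71, draw]
FD 1: (1.275,0.996) -> (1.601,1.941) [heading=71, draw]
FD 1: (1.601,1.941) -> (1.926,2.887) [heading=71, draw]
FD 5: (1.926,2.887) -> (3.554,7.614) [heading=71, draw]
LT 45: heading 71 -> 116
FD 3: (3.554,7.614) -> (2.239,10.311) [heading=116, draw]
PU: pen up
FD 15: (2.239,10.311) -> (-4.336,23.793) [heading=116, move]
FD 15: (-4.336,23.793) -> (-10.912,37.275) [heading=116, move]
Final: pos=(-10.912,37.275), heading=116, 8 segment(s) drawn

Segment endpoints: x in {-16.021, -6.828, -4, 0.95, 1.275, 1.601, 1.926, 2.239, 3.554}, y in {0.05, 0.996, 1.941, 2.887, 5, 7.614, 7.828, 10.311, 17.021}
xmin=-16.021, ymin=0.05, xmax=3.554, ymax=17.021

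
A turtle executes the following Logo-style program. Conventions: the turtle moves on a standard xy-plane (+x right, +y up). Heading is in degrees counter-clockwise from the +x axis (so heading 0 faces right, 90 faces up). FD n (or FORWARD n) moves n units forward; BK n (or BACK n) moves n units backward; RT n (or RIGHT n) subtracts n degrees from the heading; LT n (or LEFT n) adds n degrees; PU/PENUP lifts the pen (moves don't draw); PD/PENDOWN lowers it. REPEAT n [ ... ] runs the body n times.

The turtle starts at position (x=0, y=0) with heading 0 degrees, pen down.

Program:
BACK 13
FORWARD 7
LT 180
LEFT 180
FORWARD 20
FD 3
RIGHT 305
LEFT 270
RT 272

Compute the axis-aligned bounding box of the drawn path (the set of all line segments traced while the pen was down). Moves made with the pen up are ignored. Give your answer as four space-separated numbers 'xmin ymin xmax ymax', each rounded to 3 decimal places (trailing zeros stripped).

Answer: -13 0 17 0

Derivation:
Executing turtle program step by step:
Start: pos=(0,0), heading=0, pen down
BK 13: (0,0) -> (-13,0) [heading=0, draw]
FD 7: (-13,0) -> (-6,0) [heading=0, draw]
LT 180: heading 0 -> 180
LT 180: heading 180 -> 0
FD 20: (-6,0) -> (14,0) [heading=0, draw]
FD 3: (14,0) -> (17,0) [heading=0, draw]
RT 305: heading 0 -> 55
LT 270: heading 55 -> 325
RT 272: heading 325 -> 53
Final: pos=(17,0), heading=53, 4 segment(s) drawn

Segment endpoints: x in {-13, -6, 0, 14, 17}, y in {0, 0, 0}
xmin=-13, ymin=0, xmax=17, ymax=0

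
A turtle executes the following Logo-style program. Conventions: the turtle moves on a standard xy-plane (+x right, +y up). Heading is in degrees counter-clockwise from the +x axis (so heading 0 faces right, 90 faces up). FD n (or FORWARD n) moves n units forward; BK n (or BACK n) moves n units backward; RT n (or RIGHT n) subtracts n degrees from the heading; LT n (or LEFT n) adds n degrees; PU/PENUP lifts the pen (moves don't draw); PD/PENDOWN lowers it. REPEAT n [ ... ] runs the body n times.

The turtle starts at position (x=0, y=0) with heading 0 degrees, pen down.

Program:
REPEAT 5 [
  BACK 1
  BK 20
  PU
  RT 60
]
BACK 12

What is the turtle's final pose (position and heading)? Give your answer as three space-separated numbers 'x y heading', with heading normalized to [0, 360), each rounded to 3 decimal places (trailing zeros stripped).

Answer: 4.5 7.794 60

Derivation:
Executing turtle program step by step:
Start: pos=(0,0), heading=0, pen down
REPEAT 5 [
  -- iteration 1/5 --
  BK 1: (0,0) -> (-1,0) [heading=0, draw]
  BK 20: (-1,0) -> (-21,0) [heading=0, draw]
  PU: pen up
  RT 60: heading 0 -> 300
  -- iteration 2/5 --
  BK 1: (-21,0) -> (-21.5,0.866) [heading=300, move]
  BK 20: (-21.5,0.866) -> (-31.5,18.187) [heading=300, move]
  PU: pen up
  RT 60: heading 300 -> 240
  -- iteration 3/5 --
  BK 1: (-31.5,18.187) -> (-31,19.053) [heading=240, move]
  BK 20: (-31,19.053) -> (-21,36.373) [heading=240, move]
  PU: pen up
  RT 60: heading 240 -> 180
  -- iteration 4/5 --
  BK 1: (-21,36.373) -> (-20,36.373) [heading=180, move]
  BK 20: (-20,36.373) -> (0,36.373) [heading=180, move]
  PU: pen up
  RT 60: heading 180 -> 120
  -- iteration 5/5 --
  BK 1: (0,36.373) -> (0.5,35.507) [heading=120, move]
  BK 20: (0.5,35.507) -> (10.5,18.187) [heading=120, move]
  PU: pen up
  RT 60: heading 120 -> 60
]
BK 12: (10.5,18.187) -> (4.5,7.794) [heading=60, move]
Final: pos=(4.5,7.794), heading=60, 2 segment(s) drawn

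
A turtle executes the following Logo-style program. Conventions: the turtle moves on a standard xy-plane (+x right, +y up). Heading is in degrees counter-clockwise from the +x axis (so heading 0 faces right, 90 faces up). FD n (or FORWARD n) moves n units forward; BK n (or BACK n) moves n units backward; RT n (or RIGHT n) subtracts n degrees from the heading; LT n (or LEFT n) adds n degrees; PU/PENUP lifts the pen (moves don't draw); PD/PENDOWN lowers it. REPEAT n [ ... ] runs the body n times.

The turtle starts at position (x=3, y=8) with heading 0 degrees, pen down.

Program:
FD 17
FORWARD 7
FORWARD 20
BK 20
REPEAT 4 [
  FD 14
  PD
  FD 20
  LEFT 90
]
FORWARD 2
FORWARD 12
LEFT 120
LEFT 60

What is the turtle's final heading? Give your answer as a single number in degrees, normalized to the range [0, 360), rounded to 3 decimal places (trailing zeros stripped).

Answer: 180

Derivation:
Executing turtle program step by step:
Start: pos=(3,8), heading=0, pen down
FD 17: (3,8) -> (20,8) [heading=0, draw]
FD 7: (20,8) -> (27,8) [heading=0, draw]
FD 20: (27,8) -> (47,8) [heading=0, draw]
BK 20: (47,8) -> (27,8) [heading=0, draw]
REPEAT 4 [
  -- iteration 1/4 --
  FD 14: (27,8) -> (41,8) [heading=0, draw]
  PD: pen down
  FD 20: (41,8) -> (61,8) [heading=0, draw]
  LT 90: heading 0 -> 90
  -- iteration 2/4 --
  FD 14: (61,8) -> (61,22) [heading=90, draw]
  PD: pen down
  FD 20: (61,22) -> (61,42) [heading=90, draw]
  LT 90: heading 90 -> 180
  -- iteration 3/4 --
  FD 14: (61,42) -> (47,42) [heading=180, draw]
  PD: pen down
  FD 20: (47,42) -> (27,42) [heading=180, draw]
  LT 90: heading 180 -> 270
  -- iteration 4/4 --
  FD 14: (27,42) -> (27,28) [heading=270, draw]
  PD: pen down
  FD 20: (27,28) -> (27,8) [heading=270, draw]
  LT 90: heading 270 -> 0
]
FD 2: (27,8) -> (29,8) [heading=0, draw]
FD 12: (29,8) -> (41,8) [heading=0, draw]
LT 120: heading 0 -> 120
LT 60: heading 120 -> 180
Final: pos=(41,8), heading=180, 14 segment(s) drawn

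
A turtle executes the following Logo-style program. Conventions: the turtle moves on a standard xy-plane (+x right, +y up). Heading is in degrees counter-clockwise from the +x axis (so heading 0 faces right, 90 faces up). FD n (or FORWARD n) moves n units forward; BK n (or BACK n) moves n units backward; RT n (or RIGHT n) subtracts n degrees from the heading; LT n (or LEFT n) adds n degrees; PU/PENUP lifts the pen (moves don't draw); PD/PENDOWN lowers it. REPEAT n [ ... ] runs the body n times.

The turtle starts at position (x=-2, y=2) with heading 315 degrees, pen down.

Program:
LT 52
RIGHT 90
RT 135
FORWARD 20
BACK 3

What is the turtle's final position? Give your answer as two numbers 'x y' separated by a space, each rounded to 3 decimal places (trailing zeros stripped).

Answer: -15.396 12.466

Derivation:
Executing turtle program step by step:
Start: pos=(-2,2), heading=315, pen down
LT 52: heading 315 -> 7
RT 90: heading 7 -> 277
RT 135: heading 277 -> 142
FD 20: (-2,2) -> (-17.76,14.313) [heading=142, draw]
BK 3: (-17.76,14.313) -> (-15.396,12.466) [heading=142, draw]
Final: pos=(-15.396,12.466), heading=142, 2 segment(s) drawn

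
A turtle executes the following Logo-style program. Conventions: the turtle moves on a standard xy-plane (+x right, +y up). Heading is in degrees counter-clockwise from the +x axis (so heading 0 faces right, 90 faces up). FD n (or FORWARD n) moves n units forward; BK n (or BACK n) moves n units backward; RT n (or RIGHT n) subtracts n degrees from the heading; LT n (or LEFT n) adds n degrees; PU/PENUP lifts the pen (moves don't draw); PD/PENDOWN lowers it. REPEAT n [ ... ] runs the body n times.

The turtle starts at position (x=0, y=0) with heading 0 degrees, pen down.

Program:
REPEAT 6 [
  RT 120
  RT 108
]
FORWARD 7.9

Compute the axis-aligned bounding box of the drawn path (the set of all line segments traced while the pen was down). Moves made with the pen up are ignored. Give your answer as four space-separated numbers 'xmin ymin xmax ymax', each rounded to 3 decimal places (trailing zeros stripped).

Executing turtle program step by step:
Start: pos=(0,0), heading=0, pen down
REPEAT 6 [
  -- iteration 1/6 --
  RT 120: heading 0 -> 240
  RT 108: heading 240 -> 132
  -- iteration 2/6 --
  RT 120: heading 132 -> 12
  RT 108: heading 12 -> 264
  -- iteration 3/6 --
  RT 120: heading 264 -> 144
  RT 108: heading 144 -> 36
  -- iteration 4/6 --
  RT 120: heading 36 -> 276
  RT 108: heading 276 -> 168
  -- iteration 5/6 --
  RT 120: heading 168 -> 48
  RT 108: heading 48 -> 300
  -- iteration 6/6 --
  RT 120: heading 300 -> 180
  RT 108: heading 180 -> 72
]
FD 7.9: (0,0) -> (2.441,7.513) [heading=72, draw]
Final: pos=(2.441,7.513), heading=72, 1 segment(s) drawn

Segment endpoints: x in {0, 2.441}, y in {0, 7.513}
xmin=0, ymin=0, xmax=2.441, ymax=7.513

Answer: 0 0 2.441 7.513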